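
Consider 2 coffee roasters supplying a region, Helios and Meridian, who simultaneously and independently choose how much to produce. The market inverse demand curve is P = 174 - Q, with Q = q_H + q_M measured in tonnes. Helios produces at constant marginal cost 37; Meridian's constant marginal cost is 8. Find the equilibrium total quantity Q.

101

Helios's profit: π_H = (174 - Q)q_H - (37q_H). Setting ∂π_H/∂q_H = 0: 137 - 2q_H - (q_M) = 0.
Meridian's first-order condition: 166 - 2q_M - (q_H) = 0.
Best responses: q_H = (137 - q_M)/2, q_M = (166 - q_H)/2.
Solving the pair: q_H = 36, q_M = 65.
Total output Q = 36 + 65 = 101.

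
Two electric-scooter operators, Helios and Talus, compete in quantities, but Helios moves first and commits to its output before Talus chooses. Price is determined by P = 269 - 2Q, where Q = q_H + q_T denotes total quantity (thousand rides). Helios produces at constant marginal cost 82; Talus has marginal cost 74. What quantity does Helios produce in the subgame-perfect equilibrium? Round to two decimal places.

The follower Talus best-responds to any q_H: π_T = (269 - 2Q)q_T - 74q_T.
Setting the follower's marginal profit to zero, 195 - 2q_H - 4q_T = 0, i.e. q_T = (195 - 2q_H)/4.
Helios substitutes q_T(q_H) into its own profit: π_H = q_H(269 - 2q_H - (195 - 2q_H)/2) - 82q_H = (343/2 - q_H)q_H - 82q_H.
Leader FOC: 179/2 - 2q_H = 0, so q_H = 179/4.
Then q_T = (195 - 2·(179/4))/4 = 211/8.

44.75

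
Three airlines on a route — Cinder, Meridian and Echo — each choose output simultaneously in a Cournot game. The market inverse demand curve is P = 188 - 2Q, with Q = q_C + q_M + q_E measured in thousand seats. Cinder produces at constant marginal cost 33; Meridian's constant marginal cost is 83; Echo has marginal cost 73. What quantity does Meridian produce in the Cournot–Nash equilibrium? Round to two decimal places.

5.63

Cinder's profit: π_C = (188 - 2Q)q_C - (33q_C). Setting ∂π_C/∂q_C = 0: 155 - 4q_C - 2(q_M + q_E) = 0.
Meridian's first-order condition: 105 - 4q_M - 2(q_C + q_E) = 0.
Echo's profit: π_E = (188 - 2Q)q_E - (73q_E). Setting ∂π_E/∂q_E = 0: 115 - 4q_E - 2(q_C + q_M) = 0.
Adding the 3 first-order conditions: 375 − 8Q = 0, so Q = 375/8.
Back-substituting: q_C = (155 − 375/4)/2 = 245/8, q_M = (105 − 375/4)/2 = 45/8, q_E = (115 − 375/4)/2 = 85/8.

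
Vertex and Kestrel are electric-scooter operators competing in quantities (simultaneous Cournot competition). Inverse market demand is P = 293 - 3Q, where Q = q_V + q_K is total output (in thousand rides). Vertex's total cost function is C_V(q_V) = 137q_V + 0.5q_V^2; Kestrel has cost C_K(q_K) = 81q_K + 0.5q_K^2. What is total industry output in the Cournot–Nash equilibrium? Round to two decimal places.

Vertex's profit: π_V = (293 - 3Q)q_V - (137q_V + (1/2)q_V²). Setting ∂π_V/∂q_V = 0: 156 - 7q_V - 3(q_K) = 0.
Kestrel's first-order condition: 212 - 7q_K - 3(q_V) = 0.
Best responses: q_V = (156 - 3q_K)/7, q_K = (212 - 3q_V)/7.
Solving the pair: q_V = 57/5, q_K = 127/5.
Total output Q = 57/5 + 127/5 = 184/5.

36.80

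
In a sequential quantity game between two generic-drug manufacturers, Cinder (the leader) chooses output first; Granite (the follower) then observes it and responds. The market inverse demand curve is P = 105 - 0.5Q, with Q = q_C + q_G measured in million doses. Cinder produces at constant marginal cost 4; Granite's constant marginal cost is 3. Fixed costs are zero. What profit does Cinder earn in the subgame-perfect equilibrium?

2500

The follower Granite best-responds to any q_C: π_G = (105 - 0.5Q)q_G - 3q_G.
Follower FOC: 102 - (1/2)q_C - q_G = 0, so q_G(q_C) = (102 - (1/2)q_C).
The leader anticipates this reaction. Substituting into P = 105 - 0.5Q gives P = 54 - (1/4)q_C, so π_C = (54 - (1/4)q_C)q_C - 4q_C.
Maximising: ∂π_C/∂q_C = 50 - (1/2)q_C = 0, giving q_C = 100.
Then q_G = (102 - (1/2)·100) = 52.
Price P = 105 - (1/2)·152 = 29.
Cinder's profit: (29 - 4)·100 = 2500.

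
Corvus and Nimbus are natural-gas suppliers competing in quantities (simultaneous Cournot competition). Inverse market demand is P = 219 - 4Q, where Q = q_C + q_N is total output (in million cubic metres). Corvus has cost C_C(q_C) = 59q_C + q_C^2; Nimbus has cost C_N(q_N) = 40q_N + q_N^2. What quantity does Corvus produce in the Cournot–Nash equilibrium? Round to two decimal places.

10.52

Corvus's profit: π_C = (219 - 4Q)q_C - (59q_C + q_C²). Setting ∂π_C/∂q_C = 0: 160 - 10q_C - 4(q_N) = 0.
Nimbus's profit: π_N = (219 - 4Q)q_N - (40q_N + q_N²). Setting ∂π_N/∂q_N = 0: 179 - 10q_N - 4(q_C) = 0.
So q_C = (160 - 4q_N)/10 and q_N = (179 - 4q_C)/10.
Substituting one into the other gives q_C = 221/21 and q_N = 575/42.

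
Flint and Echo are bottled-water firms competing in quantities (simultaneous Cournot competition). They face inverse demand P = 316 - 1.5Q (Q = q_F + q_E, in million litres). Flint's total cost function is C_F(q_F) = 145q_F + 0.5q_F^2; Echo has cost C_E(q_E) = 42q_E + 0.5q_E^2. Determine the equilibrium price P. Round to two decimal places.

194.64

Flint's profit: π_F = (316 - 1.5Q)q_F - (145q_F + (1/2)q_F²). Setting ∂π_F/∂q_F = 0: 171 - 4q_F - (3/2)(q_E) = 0.
Echo's profit: π_E = (316 - 1.5Q)q_E - (42q_E + (1/2)q_E²). Setting ∂π_E/∂q_E = 0: 274 - 4q_E - (3/2)(q_F) = 0.
Rearranging gives the reaction functions q_F = (171 - (3/2)q_E)/4 and q_E = (274 - (3/2)q_F)/4.
Substituting one into the other gives q_F = 1092/55 and q_E = 61.0545.
Total output Q = 890/11, so price P = 316 - (3/2)·(890/11) = 194.6364.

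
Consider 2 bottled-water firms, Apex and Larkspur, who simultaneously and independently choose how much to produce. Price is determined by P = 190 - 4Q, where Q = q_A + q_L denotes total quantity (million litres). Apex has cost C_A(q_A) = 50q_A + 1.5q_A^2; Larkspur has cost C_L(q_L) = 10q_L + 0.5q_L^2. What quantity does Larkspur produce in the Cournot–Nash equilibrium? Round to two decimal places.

17.11

Apex's profit: π_A = (190 - 4Q)q_A - (50q_A + (3/2)q_A²). Setting ∂π_A/∂q_A = 0: 140 - 11q_A - 4(q_L) = 0.
Larkspur's first-order condition: 180 - 9q_L - 4(q_A) = 0.
Best responses: q_A = (140 - 4q_L)/11, q_L = (180 - 4q_A)/9.
Solving the pair: q_A = 540/83, q_L = 1420/83.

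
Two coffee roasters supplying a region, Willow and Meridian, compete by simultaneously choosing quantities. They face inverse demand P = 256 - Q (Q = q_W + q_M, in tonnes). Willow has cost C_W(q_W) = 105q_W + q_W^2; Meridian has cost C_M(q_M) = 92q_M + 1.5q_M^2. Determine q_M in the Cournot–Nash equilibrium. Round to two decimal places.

Willow's profit: π_W = (256 - Q)q_W - (105q_W + q_W²). Setting ∂π_W/∂q_W = 0: 151 - 4q_W - (q_M) = 0.
Meridian's profit: π_M = (256 - Q)q_M - (92q_M + (3/2)q_M²). Setting ∂π_M/∂q_M = 0: 164 - 5q_M - (q_W) = 0.
So q_W = (151 - q_M)/4 and q_M = (164 - q_W)/5.
Solving the pair: q_W = 591/19, q_M = 505/19.

26.58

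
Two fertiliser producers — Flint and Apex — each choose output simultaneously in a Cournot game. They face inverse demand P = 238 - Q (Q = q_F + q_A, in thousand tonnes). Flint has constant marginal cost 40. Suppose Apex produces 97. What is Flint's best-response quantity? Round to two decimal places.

50.50

With the rival's output fixed at 97, Flint's profit is π_F = (238 - 97 - q_F)q_F - (40q_F) = (141 - q_F)q_F - (40q_F).
∂π_F/∂q_F = 101 - 2q_F = 0, so q_F = 101/2.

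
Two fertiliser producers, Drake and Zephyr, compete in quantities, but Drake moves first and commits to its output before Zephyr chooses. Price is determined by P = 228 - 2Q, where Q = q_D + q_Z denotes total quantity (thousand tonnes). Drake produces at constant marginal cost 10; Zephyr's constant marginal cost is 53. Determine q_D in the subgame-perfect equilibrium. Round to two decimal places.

Solve by backward induction. Given q_D, the follower Zephyr maximises π_Z = (228 - 2q_D - 2q_Z)q_Z - 53q_Z.
∂π_Z/∂q_Z = 175 - 2q_D - 4q_Z = 0 gives the reaction function q_Z = (175 - 2q_D)/4.
Drake substitutes q_Z(q_D) into its own profit: π_D = q_D(228 - 2q_D - (175 - 2q_D)/2) - 10q_D = (281/2 - q_D)q_D - 10q_D.
The leader's first-order condition 261/2 - 2q_D = 0 yields q_D = 261/4.
Then q_Z = (175 - 2·(261/4))/4 = 89/8.

65.25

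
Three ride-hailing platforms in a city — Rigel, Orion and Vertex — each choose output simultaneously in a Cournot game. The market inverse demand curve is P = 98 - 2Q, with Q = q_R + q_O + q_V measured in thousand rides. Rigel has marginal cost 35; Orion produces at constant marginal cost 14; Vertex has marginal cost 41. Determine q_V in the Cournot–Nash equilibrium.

Rigel's profit: π_R = (98 - 2Q)q_R - (35q_R). Setting ∂π_R/∂q_R = 0: 63 - 4q_R - 2(q_O + q_V) = 0.
Orion's first-order condition: 84 - 4q_O - 2(q_R + q_V) = 0.
Vertex's profit: π_V = (98 - 2Q)q_V - (41q_V). Setting ∂π_V/∂q_V = 0: 57 - 4q_V - 2(q_R + q_O) = 0.
Adding the 3 first-order conditions: 204 − 8Q = 0, so Q = 51/2.
Back-substituting: q_R = (63 − 51)/2 = 6, q_O = (84 − 51)/2 = 33/2, q_V = (57 − 51)/2 = 3.

3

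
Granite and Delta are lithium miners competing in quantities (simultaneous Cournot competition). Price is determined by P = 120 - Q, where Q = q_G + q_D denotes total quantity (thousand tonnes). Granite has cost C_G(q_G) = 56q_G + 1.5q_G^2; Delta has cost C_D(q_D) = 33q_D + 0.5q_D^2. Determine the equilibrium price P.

86

Granite's profit: π_G = (120 - Q)q_G - (56q_G + (3/2)q_G²). Setting ∂π_G/∂q_G = 0: 64 - 5q_G - (q_D) = 0.
Delta's profit: π_D = (120 - Q)q_D - (33q_D + (1/2)q_D²). Setting ∂π_D/∂q_D = 0: 87 - 3q_D - (q_G) = 0.
Rearranging gives the reaction functions q_G = (64 - q_D)/5 and q_D = (87 - q_G)/3.
Substituting one into the other gives q_G = 15/2 and q_D = 53/2.
Total output Q = 34, so price P = 120 - 34 = 86.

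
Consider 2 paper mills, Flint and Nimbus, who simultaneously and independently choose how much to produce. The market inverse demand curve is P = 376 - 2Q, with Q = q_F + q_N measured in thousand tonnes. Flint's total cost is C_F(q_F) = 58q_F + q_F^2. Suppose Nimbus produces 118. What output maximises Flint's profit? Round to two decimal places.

13.67

With the rival's output fixed at 118, Flint's profit is π_F = (376 - 2·118 - 2q_F)q_F - (58q_F + q_F²) = (140 - 2q_F)q_F - (58q_F + q_F²).
∂π_F/∂q_F = 82 - 6q_F = 0, so q_F = 41/3.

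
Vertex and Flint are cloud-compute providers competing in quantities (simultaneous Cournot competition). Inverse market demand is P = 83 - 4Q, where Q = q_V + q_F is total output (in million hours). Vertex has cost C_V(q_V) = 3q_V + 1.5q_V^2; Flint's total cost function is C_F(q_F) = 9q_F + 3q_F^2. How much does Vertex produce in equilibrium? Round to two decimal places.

Vertex's profit: π_V = (83 - 4Q)q_V - (3q_V + (3/2)q_V²). Setting ∂π_V/∂q_V = 0: 80 - 11q_V - 4(q_F) = 0.
Flint's first-order condition: 74 - 14q_F - 4(q_V) = 0.
So q_V = (80 - 4q_F)/11 and q_F = (74 - 4q_V)/14.
Substituting one into the other gives q_V = 412/69 and q_F = 247/69.

5.97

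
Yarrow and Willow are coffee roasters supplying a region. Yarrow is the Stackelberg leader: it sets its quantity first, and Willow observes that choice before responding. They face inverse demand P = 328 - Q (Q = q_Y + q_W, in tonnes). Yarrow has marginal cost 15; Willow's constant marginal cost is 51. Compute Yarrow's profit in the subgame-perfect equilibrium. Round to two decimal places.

The follower Willow best-responds to any q_Y: π_W = (328 - Q)q_W - 51q_W.
∂π_W/∂q_W = 277 - q_Y - 2q_W = 0 gives the reaction function q_W = (277 - q_Y)/2.
The leader anticipates this reaction. Substituting into P = 328 - Q gives P = 379/2 - (1/2)q_Y, so π_Y = (379/2 - (1/2)q_Y)q_Y - 15q_Y.
Leader FOC: 349/2 - q_Y = 0, so q_Y = 349/2.
Then q_W = (277 - 349/2)/2 = 205/4.
Price P = 328 - 903/4 = 409/4.
Yarrow's profit: (409/4 - 15)·(349/2) = 15225.1250.

15225.13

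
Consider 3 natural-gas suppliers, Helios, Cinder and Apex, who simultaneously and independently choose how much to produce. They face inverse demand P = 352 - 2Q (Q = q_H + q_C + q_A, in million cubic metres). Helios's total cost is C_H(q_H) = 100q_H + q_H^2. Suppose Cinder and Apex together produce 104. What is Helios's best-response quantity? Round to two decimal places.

7.33

With rivals' combined output fixed at 104, Helios's profit is π_H = (352 - 2·104 - 2q_H)q_H - (100q_H + q_H²) = (144 - 2q_H)q_H - (100q_H + q_H²).
∂π_H/∂q_H = 44 - 6q_H = 0, so q_H = 22/3.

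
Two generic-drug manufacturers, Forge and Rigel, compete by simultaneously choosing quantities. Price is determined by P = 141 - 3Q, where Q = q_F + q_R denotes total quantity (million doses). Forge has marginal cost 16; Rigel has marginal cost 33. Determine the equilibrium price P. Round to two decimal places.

Forge's profit: π_F = (141 - 3Q)q_F - (16q_F). Setting ∂π_F/∂q_F = 0: 125 - 6q_F - 3(q_R) = 0.
Rigel's first-order condition: 108 - 6q_R - 3(q_F) = 0.
Best responses: q_F = (125 - 3q_R)/6, q_R = (108 - 3q_F)/6.
Solving the pair: q_F = 142/9, q_R = 91/9.
Total output Q = 233/9, so price P = 141 - 3·(233/9) = 190/3.

63.33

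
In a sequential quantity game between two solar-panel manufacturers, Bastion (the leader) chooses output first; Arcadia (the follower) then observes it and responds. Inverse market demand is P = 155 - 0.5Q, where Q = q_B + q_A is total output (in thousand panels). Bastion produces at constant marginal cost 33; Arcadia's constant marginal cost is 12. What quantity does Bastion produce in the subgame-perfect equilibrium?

101

The follower Arcadia best-responds to any q_B: π_A = (155 - 0.5Q)q_A - 12q_A.
Setting the follower's marginal profit to zero, 143 - (1/2)q_B - q_A = 0, i.e. q_A = (143 - (1/2)q_B).
The leader anticipates this reaction. Substituting into P = 155 - 0.5Q gives P = 167/2 - (1/4)q_B, so π_B = (167/2 - (1/4)q_B)q_B - 33q_B.
Leader FOC: 101/2 - (1/2)q_B = 0, so q_B = 101.
Then q_A = (143 - (1/2)·101) = 185/2.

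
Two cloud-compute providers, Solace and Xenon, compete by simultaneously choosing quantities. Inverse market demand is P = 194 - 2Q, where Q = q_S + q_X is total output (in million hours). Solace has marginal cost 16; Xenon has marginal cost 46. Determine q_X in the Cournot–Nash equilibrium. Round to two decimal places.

Solace's profit: π_S = (194 - 2Q)q_S - (16q_S). Setting ∂π_S/∂q_S = 0: 178 - 4q_S - 2(q_X) = 0.
Xenon's first-order condition: 148 - 4q_X - 2(q_S) = 0.
Rearranging gives the reaction functions q_S = (178 - 2q_X)/4 and q_X = (148 - 2q_S)/4.
Substituting one into the other gives q_S = 104/3 and q_X = 59/3.

19.67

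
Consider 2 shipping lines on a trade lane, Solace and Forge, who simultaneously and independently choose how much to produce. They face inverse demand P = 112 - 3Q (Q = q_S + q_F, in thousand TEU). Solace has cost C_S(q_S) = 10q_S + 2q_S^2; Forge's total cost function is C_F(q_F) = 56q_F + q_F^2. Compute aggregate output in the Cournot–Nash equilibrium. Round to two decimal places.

12.70

Solace's profit: π_S = (112 - 3Q)q_S - (10q_S + 2q_S²). Setting ∂π_S/∂q_S = 0: 102 - 10q_S - 3(q_F) = 0.
Forge's first-order condition: 56 - 8q_F - 3(q_S) = 0.
Rearranging gives the reaction functions q_S = (102 - 3q_F)/10 and q_F = (56 - 3q_S)/8.
Solving the pair: q_S = 648/71, q_F = 254/71.
Total output Q = 648/71 + 254/71 = 902/71.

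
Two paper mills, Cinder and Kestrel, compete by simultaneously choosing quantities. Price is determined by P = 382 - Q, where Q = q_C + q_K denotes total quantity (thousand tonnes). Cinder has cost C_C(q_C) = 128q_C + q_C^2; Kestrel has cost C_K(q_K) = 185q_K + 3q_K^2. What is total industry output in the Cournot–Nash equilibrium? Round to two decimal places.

76.42

Cinder's profit: π_C = (382 - Q)q_C - (128q_C + q_C²). Setting ∂π_C/∂q_C = 0: 254 - 4q_C - (q_K) = 0.
Kestrel's first-order condition: 197 - 8q_K - (q_C) = 0.
So q_C = (254 - q_K)/4 and q_K = (197 - q_C)/8.
Substituting one into the other gives q_C = 1835/31 and q_K = 534/31.
Total output Q = 1835/31 + 534/31 = 76.4194.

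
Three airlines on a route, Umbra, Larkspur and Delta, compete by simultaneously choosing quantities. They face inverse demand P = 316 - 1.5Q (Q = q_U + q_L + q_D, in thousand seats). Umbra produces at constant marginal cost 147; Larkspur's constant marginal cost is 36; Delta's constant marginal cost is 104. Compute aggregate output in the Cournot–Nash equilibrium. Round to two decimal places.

Umbra's profit: π_U = (316 - 1.5Q)q_U - (147q_U). Setting ∂π_U/∂q_U = 0: 169 - 3q_U - (3/2)(q_L + q_D) = 0.
Larkspur's first-order condition: 280 - 3q_L - (3/2)(q_U + q_D) = 0.
Delta's profit: π_D = (316 - 1.5Q)q_D - (104q_D). Setting ∂π_D/∂q_D = 0: 212 - 3q_D - (3/2)(q_U + q_L) = 0.
Adding the 3 first-order conditions: 661 − 6Q = 0, so Q = 661/6.
Back-substituting: q_U = (169 − 661/4)/(3/2) = 5/2, q_L = (280 − 661/4)/(3/2) = 153/2, q_D = (212 − 661/4)/(3/2) = 187/6.
Total output Q = 5/2 + 153/2 + 187/6 = 661/6.

110.17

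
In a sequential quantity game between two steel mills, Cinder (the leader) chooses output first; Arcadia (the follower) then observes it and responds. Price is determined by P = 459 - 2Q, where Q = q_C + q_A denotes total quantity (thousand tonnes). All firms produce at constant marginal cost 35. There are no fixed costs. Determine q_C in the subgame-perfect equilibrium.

106

The follower Arcadia best-responds to any q_C: π_A = (459 - 2Q)q_A - 35q_A.
Setting the follower's marginal profit to zero, 424 - 2q_C - 4q_A = 0, i.e. q_A = (424 - 2q_C)/4.
Cinder substitutes q_A(q_C) into its own profit: π_C = q_C(459 - 2q_C - (424 - 2q_C)/2) - 35q_C = (247 - q_C)q_C - 35q_C.
Maximising: ∂π_C/∂q_C = 212 - 2q_C = 0, giving q_C = 106.
Then q_A = (424 - 2·106)/4 = 53.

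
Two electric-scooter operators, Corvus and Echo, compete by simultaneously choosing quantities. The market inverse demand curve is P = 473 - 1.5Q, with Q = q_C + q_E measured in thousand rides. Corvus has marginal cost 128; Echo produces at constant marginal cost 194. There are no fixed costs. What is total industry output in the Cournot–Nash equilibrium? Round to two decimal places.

138.67

Corvus's profit: π_C = (473 - 1.5Q)q_C - (128q_C). Setting ∂π_C/∂q_C = 0: 345 - 3q_C - (3/2)(q_E) = 0.
Echo's profit: π_E = (473 - 1.5Q)q_E - (194q_E). Setting ∂π_E/∂q_E = 0: 279 - 3q_E - (3/2)(q_C) = 0.
Best responses: q_C = (345 - (3/2)q_E)/3, q_E = (279 - (3/2)q_C)/3.
Substituting one into the other gives q_C = 274/3 and q_E = 142/3.
Total output Q = 274/3 + 142/3 = 416/3.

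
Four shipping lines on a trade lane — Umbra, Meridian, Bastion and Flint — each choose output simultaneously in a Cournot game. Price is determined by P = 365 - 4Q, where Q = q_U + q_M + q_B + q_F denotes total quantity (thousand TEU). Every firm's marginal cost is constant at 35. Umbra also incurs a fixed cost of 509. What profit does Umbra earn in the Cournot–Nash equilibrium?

580

A representative firm's profit is π_i = q_i(365 - 4Q) - 35q_i.
First-order condition (treating rivals' output as given): 330 - 8q_i - 4·Σ_{j≠i} q_j = 0.
With identical firms every q_j equals q_i, so Σ_{j≠i} q_j = 3q_i and 330 = 20q_i, giving q_i = 33/2.
Price P = 365 - 4·66 = 101.
Umbra's profit: (101 - 35)·(33/2) - 509 = 580.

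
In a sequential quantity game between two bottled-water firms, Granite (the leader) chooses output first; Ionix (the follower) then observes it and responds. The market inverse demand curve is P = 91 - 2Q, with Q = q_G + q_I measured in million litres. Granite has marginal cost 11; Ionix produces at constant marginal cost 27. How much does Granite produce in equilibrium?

The follower Ionix best-responds to any q_G: π_I = (91 - 2Q)q_I - 27q_I.
Follower FOC: 64 - 2q_G - 4q_I = 0, so q_I(q_G) = (64 - 2q_G)/4.
The leader anticipates this reaction. Substituting into P = 91 - 2Q gives P = 59 - q_G, so π_G = (59 - q_G)q_G - 11q_G.
Maximising: ∂π_G/∂q_G = 48 - 2q_G = 0, giving q_G = 24.
Then q_I = (64 - 2·24)/4 = 4.

24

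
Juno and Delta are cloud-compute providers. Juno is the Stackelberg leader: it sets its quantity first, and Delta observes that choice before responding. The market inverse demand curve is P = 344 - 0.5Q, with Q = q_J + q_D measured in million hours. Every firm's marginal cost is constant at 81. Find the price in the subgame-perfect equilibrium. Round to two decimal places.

146.75

The follower Delta best-responds to any q_J: π_D = (344 - 0.5Q)q_D - 81q_D.
Follower FOC: 263 - (1/2)q_J - q_D = 0, so q_D(q_J) = (263 - (1/2)q_J).
The leader anticipates this reaction. Substituting into P = 344 - 0.5Q gives P = 425/2 - (1/4)q_J, so π_J = (425/2 - (1/4)q_J)q_J - 81q_J.
Maximising: ∂π_J/∂q_J = 263/2 - (1/2)q_J = 0, giving q_J = 263.
Then q_D = (263 - (1/2)·263) = 263/2.
Total output Q = 789/2, so price P = 344 - (1/2)·(789/2) = 587/4.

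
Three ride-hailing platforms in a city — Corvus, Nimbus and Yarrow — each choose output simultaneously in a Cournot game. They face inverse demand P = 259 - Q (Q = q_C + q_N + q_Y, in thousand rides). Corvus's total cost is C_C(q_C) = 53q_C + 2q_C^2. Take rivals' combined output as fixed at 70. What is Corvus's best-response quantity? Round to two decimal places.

22.67

With rivals' combined output fixed at 70, Corvus's profit is π_C = (259 - 70 - q_C)q_C - (53q_C + 2q_C²) = (189 - q_C)q_C - (53q_C + 2q_C²).
∂π_C/∂q_C = 136 - 6q_C = 0, so q_C = 68/3.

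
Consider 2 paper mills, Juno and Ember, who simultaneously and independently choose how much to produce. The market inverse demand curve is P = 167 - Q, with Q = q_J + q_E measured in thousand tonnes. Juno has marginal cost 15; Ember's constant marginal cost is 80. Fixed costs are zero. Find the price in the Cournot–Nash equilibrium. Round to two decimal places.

Juno's profit: π_J = (167 - Q)q_J - (15q_J). Setting ∂π_J/∂q_J = 0: 152 - 2q_J - (q_E) = 0.
Ember's profit: π_E = (167 - Q)q_E - (80q_E). Setting ∂π_E/∂q_E = 0: 87 - 2q_E - (q_J) = 0.
Rearranging gives the reaction functions q_J = (152 - q_E)/2 and q_E = (87 - q_J)/2.
Solving the pair: q_J = 217/3, q_E = 22/3.
Total output Q = 239/3, so price P = 167 - 239/3 = 262/3.

87.33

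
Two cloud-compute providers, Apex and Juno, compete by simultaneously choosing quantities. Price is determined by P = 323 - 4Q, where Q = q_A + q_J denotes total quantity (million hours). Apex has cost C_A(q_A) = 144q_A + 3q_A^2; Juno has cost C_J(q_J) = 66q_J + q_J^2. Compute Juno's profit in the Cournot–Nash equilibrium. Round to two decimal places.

Apex's profit: π_A = (323 - 4Q)q_A - (144q_A + 3q_A²). Setting ∂π_A/∂q_A = 0: 179 - 14q_A - 4(q_J) = 0.
Juno's first-order condition: 257 - 10q_J - 4(q_A) = 0.
Rearranging gives the reaction functions q_A = (179 - 4q_J)/14 and q_J = (257 - 4q_A)/10.
Solving the pair: q_A = 381/62, q_J = 1441/62.
Price P = 323 - 4·(911/31) = 205.4516.
Juno's profit: 205.4516·(1441/62) - 66·(1441/62) - (1441/62)² = 2700.9378.

2700.94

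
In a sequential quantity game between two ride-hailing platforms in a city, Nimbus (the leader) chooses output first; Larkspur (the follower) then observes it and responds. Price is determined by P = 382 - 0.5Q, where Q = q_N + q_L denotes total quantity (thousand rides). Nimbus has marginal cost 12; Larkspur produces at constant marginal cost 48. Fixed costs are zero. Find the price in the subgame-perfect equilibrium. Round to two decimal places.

The follower Larkspur best-responds to any q_N: π_L = (382 - 0.5Q)q_L - 48q_L.
Follower FOC: 334 - (1/2)q_N - q_L = 0, so q_L(q_N) = (334 - (1/2)q_N).
Nimbus substitutes q_L(q_N) into its own profit: π_N = q_N(382 - (1/2)q_N - (334 - (1/2)q_N)/2) - 12q_N = (215 - (1/4)q_N)q_N - 12q_N.
Leader FOC: 203 - (1/2)q_N = 0, so q_N = 406.
Then q_L = (334 - (1/2)·406) = 131.
Total output Q = 537, so price P = 382 - (1/2)·537 = 227/2.

113.50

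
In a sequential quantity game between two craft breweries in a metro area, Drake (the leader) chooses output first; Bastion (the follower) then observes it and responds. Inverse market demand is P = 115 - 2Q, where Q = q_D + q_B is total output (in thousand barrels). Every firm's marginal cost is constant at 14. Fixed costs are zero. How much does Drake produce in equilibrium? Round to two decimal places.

25.25

The follower Bastion best-responds to any q_D: π_B = (115 - 2Q)q_B - 14q_B.
Setting the follower's marginal profit to zero, 101 - 2q_D - 4q_B = 0, i.e. q_B = (101 - 2q_D)/4.
The leader anticipates this reaction. Substituting into P = 115 - 2Q gives P = 129/2 - q_D, so π_D = (129/2 - q_D)q_D - 14q_D.
The leader's first-order condition 101/2 - 2q_D = 0 yields q_D = 101/4.
Then q_B = (101 - 2·(101/4))/4 = 101/8.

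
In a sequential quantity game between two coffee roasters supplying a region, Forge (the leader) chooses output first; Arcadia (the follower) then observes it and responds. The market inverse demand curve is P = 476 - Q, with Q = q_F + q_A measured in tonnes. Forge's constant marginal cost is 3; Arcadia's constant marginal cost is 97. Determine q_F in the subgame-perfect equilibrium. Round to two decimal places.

The follower Arcadia best-responds to any q_F: π_A = (476 - Q)q_A - 97q_A.
∂π_A/∂q_A = 379 - q_F - 2q_A = 0 gives the reaction function q_A = (379 - q_F)/2.
Forge substitutes q_A(q_F) into its own profit: π_F = q_F(476 - q_F - (379 - q_F)/2) - 3q_F = (573/2 - (1/2)q_F)q_F - 3q_F.
Leader FOC: 567/2 - q_F = 0, so q_F = 567/2.
Then q_A = (379 - 567/2)/2 = 191/4.

283.50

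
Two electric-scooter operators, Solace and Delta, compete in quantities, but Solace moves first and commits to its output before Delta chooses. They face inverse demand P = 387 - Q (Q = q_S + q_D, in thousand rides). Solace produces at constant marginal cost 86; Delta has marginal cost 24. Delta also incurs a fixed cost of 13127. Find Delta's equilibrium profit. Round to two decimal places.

1696.06

The follower Delta best-responds to any q_S: π_D = (387 - Q)q_D - 24q_D.
∂π_D/∂q_D = 363 - q_S - 2q_D = 0 gives the reaction function q_D = (363 - q_S)/2.
The leader anticipates this reaction. Substituting into P = 387 - Q gives P = 411/2 - (1/2)q_S, so π_S = (411/2 - (1/2)q_S)q_S - 86q_S.
The leader's first-order condition 239/2 - q_S = 0 yields q_S = 239/2.
Then q_D = (363 - 239/2)/2 = 487/4.
Price P = 387 - 965/4 = 583/4.
Delta's profit: (583/4 - 24)·(487/4) - 13127 = 1696.0625.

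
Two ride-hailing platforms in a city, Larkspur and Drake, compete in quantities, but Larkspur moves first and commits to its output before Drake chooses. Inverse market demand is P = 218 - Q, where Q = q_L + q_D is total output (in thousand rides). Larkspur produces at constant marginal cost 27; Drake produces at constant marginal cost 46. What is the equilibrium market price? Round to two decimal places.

79.50

Solve by backward induction. Given q_L, the follower Drake maximises π_D = (218 - q_L - q_D)q_D - 46q_D.
Setting the follower's marginal profit to zero, 172 - q_L - 2q_D = 0, i.e. q_D = (172 - q_L)/2.
The leader anticipates this reaction. Substituting into P = 218 - Q gives P = 132 - (1/2)q_L, so π_L = (132 - (1/2)q_L)q_L - 27q_L.
The leader's first-order condition 105 - q_L = 0 yields q_L = 105.
Then q_D = (172 - 105)/2 = 67/2.
Total output Q = 277/2, so price P = 218 - 277/2 = 159/2.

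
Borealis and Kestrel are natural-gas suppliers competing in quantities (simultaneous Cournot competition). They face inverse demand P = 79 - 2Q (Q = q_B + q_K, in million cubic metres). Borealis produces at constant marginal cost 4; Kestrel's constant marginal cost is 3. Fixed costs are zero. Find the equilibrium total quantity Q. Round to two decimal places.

25.17

Borealis's profit: π_B = (79 - 2Q)q_B - (4q_B). Setting ∂π_B/∂q_B = 0: 75 - 4q_B - 2(q_K) = 0.
Kestrel's profit: π_K = (79 - 2Q)q_K - (3q_K). Setting ∂π_K/∂q_K = 0: 76 - 4q_K - 2(q_B) = 0.
So q_B = (75 - 2q_K)/4 and q_K = (76 - 2q_B)/4.
Substituting one into the other gives q_B = 37/3 and q_K = 77/6.
Total output Q = 37/3 + 77/6 = 151/6.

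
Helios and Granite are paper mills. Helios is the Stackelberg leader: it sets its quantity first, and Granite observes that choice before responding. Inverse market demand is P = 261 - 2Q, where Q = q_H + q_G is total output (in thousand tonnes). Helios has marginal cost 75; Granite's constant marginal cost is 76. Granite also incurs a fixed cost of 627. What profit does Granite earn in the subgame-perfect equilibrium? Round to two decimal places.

419.53

Solve by backward induction. Given q_H, the follower Granite maximises π_G = (261 - 2q_H - 2q_G)q_G - 76q_G.
∂π_G/∂q_G = 185 - 2q_H - 4q_G = 0 gives the reaction function q_G = (185 - 2q_H)/4.
Helios substitutes q_G(q_H) into its own profit: π_H = q_H(261 - 2q_H - (185 - 2q_H)/2) - 75q_H = (337/2 - q_H)q_H - 75q_H.
Leader FOC: 187/2 - 2q_H = 0, so q_H = 187/4.
Then q_G = (185 - 2·(187/4))/4 = 183/8.
Price P = 261 - 2·(557/8) = 487/4.
Granite's profit: (487/4 - 76)·(183/8) - 627 = 419.5313.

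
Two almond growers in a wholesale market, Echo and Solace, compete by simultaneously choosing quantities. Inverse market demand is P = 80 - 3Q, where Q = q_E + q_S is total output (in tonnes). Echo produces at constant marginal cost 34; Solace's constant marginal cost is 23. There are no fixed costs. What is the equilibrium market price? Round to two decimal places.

45.67

Echo's profit: π_E = (80 - 3Q)q_E - (34q_E). Setting ∂π_E/∂q_E = 0: 46 - 6q_E - 3(q_S) = 0.
Solace's first-order condition: 57 - 6q_S - 3(q_E) = 0.
Rearranging gives the reaction functions q_E = (46 - 3q_S)/6 and q_S = (57 - 3q_E)/6.
Substituting one into the other gives q_E = 35/9 and q_S = 68/9.
Total output Q = 103/9, so price P = 80 - 3·(103/9) = 137/3.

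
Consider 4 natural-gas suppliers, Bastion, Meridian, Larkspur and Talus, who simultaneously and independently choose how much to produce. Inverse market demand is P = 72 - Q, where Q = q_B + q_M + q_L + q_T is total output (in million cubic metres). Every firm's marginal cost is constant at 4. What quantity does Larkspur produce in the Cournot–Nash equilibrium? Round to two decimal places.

13.60

Each firm earns π_i = (72 - Q)q_i - 4q_i.
Setting ∂π_i/∂q_i = 0 with rivals' quantities fixed: 68 - 2q_i - Σ_{j≠i} q_j = 0.
With identical firms every q_j equals q_i, so Σ_{j≠i} q_j = 3q_i and 68 = 5q_i, giving q_i = 68/5.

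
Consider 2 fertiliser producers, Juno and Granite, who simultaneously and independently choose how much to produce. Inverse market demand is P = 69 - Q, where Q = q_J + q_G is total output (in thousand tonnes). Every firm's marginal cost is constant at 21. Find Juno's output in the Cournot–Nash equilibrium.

16

A representative firm's profit is π_i = q_i(69 - Q) - 21q_i.
Setting ∂π_i/∂q_i = 0 with rivals' quantities fixed: 48 - 2q_i - q_j = 0.
By symmetry each firm produces the same amount; substituting q_j = q_i yields q_i = 48/3 = 16.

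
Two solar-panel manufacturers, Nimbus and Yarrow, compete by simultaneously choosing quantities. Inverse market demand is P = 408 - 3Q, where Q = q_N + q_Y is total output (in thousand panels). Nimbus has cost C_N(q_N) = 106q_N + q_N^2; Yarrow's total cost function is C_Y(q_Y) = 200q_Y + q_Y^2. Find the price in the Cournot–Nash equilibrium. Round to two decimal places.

268.91

Nimbus's profit: π_N = (408 - 3Q)q_N - (106q_N + q_N²). Setting ∂π_N/∂q_N = 0: 302 - 8q_N - 3(q_Y) = 0.
Yarrow's first-order condition: 208 - 8q_Y - 3(q_N) = 0.
Rearranging gives the reaction functions q_N = (302 - 3q_Y)/8 and q_Y = (208 - 3q_N)/8.
Substituting one into the other gives q_N = 1792/55 and q_Y = 758/55.
Total output Q = 510/11, so price P = 408 - 3·(510/11) = 268.9091.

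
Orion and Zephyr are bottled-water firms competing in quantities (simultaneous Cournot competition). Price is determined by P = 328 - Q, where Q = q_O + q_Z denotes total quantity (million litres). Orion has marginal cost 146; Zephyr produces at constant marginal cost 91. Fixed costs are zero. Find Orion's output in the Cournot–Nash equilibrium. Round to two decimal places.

42.33

Orion's profit: π_O = (328 - Q)q_O - (146q_O). Setting ∂π_O/∂q_O = 0: 182 - 2q_O - (q_Z) = 0.
Zephyr's profit: π_Z = (328 - Q)q_Z - (91q_Z). Setting ∂π_Z/∂q_Z = 0: 237 - 2q_Z - (q_O) = 0.
So q_O = (182 - q_Z)/2 and q_Z = (237 - q_O)/2.
Substituting one into the other gives q_O = 127/3 and q_Z = 292/3.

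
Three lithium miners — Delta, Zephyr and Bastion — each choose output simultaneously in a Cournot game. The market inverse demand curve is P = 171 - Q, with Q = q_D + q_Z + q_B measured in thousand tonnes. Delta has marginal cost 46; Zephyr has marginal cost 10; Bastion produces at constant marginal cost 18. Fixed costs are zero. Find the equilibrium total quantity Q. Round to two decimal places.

109.75

Delta's profit: π_D = (171 - Q)q_D - (46q_D). Setting ∂π_D/∂q_D = 0: 125 - 2q_D - (q_Z + q_B) = 0.
Zephyr's profit: π_Z = (171 - Q)q_Z - (10q_Z). Setting ∂π_Z/∂q_Z = 0: 161 - 2q_Z - (q_D + q_B) = 0.
Bastion's profit: π_B = (171 - Q)q_B - (18q_B). Setting ∂π_B/∂q_B = 0: 153 - 2q_B - (q_D + q_Z) = 0.
Summing all 3 equations gives 439 − 4Q = 0, hence Q = 439/4.
Back-substituting: q_D = (125 − 439/4) = 61/4, q_Z = (161 − 439/4) = 205/4, q_B = (153 − 439/4) = 173/4.
Total output Q = 61/4 + 205/4 + 173/4 = 439/4.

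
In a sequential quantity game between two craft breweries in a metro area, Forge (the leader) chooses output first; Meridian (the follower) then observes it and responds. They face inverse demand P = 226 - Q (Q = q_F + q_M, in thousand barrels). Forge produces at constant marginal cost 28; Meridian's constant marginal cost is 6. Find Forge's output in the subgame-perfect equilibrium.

The follower Meridian best-responds to any q_F: π_M = (226 - Q)q_M - 6q_M.
∂π_M/∂q_M = 220 - q_F - 2q_M = 0 gives the reaction function q_M = (220 - q_F)/2.
Forge substitutes q_M(q_F) into its own profit: π_F = q_F(226 - q_F - (220 - q_F)/2) - 28q_F = (116 - (1/2)q_F)q_F - 28q_F.
The leader's first-order condition 88 - q_F = 0 yields q_F = 88.
Then q_M = (220 - 88)/2 = 66.

88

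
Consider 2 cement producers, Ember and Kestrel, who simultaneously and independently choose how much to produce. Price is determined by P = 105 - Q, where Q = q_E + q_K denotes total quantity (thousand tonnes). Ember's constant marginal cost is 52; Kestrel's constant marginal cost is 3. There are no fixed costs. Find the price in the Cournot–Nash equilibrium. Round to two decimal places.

53.33

Ember's profit: π_E = (105 - Q)q_E - (52q_E). Setting ∂π_E/∂q_E = 0: 53 - 2q_E - (q_K) = 0.
Kestrel's profit: π_K = (105 - Q)q_K - (3q_K). Setting ∂π_K/∂q_K = 0: 102 - 2q_K - (q_E) = 0.
So q_E = (53 - q_K)/2 and q_K = (102 - q_E)/2.
Solving the pair: q_E = 4/3, q_K = 151/3.
Total output Q = 155/3, so price P = 105 - 155/3 = 160/3.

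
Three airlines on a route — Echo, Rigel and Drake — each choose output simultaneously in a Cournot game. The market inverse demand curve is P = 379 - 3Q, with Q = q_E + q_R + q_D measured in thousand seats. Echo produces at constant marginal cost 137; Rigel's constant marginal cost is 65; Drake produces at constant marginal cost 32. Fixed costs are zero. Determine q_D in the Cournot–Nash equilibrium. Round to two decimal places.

Echo's profit: π_E = (379 - 3Q)q_E - (137q_E). Setting ∂π_E/∂q_E = 0: 242 - 6q_E - 3(q_R + q_D) = 0.
Rigel's first-order condition: 314 - 6q_R - 3(q_E + q_D) = 0.
Drake's profit: π_D = (379 - 3Q)q_D - (32q_D). Setting ∂π_D/∂q_D = 0: 347 - 6q_D - 3(q_E + q_R) = 0.
Adding the 3 conditions: 903 − 6Q − 6Q = 0, i.e. Q = 301/4.
Back-substituting: q_E = (242 − 903/4)/3 = 65/12, q_R = (314 − 903/4)/3 = 353/12, q_D = (347 − 903/4)/3 = 485/12.

40.42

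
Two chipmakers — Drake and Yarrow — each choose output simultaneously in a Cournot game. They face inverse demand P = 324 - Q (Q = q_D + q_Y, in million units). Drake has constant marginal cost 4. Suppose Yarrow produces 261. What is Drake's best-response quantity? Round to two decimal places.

29.50

With the rival's output fixed at 261, Drake's profit is π_D = (324 - 261 - q_D)q_D - (4q_D) = (63 - q_D)q_D - (4q_D).
∂π_D/∂q_D = 59 - 2q_D = 0, so q_D = 59/2.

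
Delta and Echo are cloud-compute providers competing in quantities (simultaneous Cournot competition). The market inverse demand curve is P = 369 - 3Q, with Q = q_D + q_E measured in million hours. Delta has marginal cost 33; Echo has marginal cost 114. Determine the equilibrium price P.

Delta's profit: π_D = (369 - 3Q)q_D - (33q_D). Setting ∂π_D/∂q_D = 0: 336 - 6q_D - 3(q_E) = 0.
Echo's first-order condition: 255 - 6q_E - 3(q_D) = 0.
So q_D = (336 - 3q_E)/6 and q_E = (255 - 3q_D)/6.
Solving the pair: q_D = 139/3, q_E = 58/3.
Total output Q = 197/3, so price P = 369 - 3·(197/3) = 172.

172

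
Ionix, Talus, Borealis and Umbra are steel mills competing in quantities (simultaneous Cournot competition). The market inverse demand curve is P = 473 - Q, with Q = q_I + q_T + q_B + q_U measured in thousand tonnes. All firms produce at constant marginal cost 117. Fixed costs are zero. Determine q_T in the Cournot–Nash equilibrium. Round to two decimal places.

Each firm earns π_i = (473 - Q)q_i - 117q_i.
Setting ∂π_i/∂q_i = 0 with rivals' quantities fixed: 356 - 2q_i - Σ_{j≠i} q_j = 0.
By symmetry each firm produces the same amount; substituting Σ_{j≠i} q_j = 3q_i yields q_i = 356/5.

71.20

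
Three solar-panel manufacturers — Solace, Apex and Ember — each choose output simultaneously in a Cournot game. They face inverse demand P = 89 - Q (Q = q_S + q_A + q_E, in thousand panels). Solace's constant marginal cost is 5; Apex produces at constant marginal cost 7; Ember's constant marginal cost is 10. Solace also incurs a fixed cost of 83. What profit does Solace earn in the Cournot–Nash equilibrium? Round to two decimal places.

Solace's profit: π_S = (89 - Q)q_S - (5q_S). Setting ∂π_S/∂q_S = 0: 84 - 2q_S - (q_A + q_E) = 0.
Apex's first-order condition: 82 - 2q_A - (q_S + q_E) = 0.
Ember's first-order condition: 79 - 2q_E - (q_S + q_A) = 0.
Adding the 3 first-order conditions: 245 − 4Q = 0, so Q = 245/4.
Back-substituting: q_S = (84 − 245/4) = 91/4, q_A = (82 − 245/4) = 83/4, q_E = (79 − 245/4) = 71/4.
Price P = 89 - 245/4 = 111/4.
Solace's profit: (111/4 - 5)·(91/4) - 83 = 434.5625.

434.56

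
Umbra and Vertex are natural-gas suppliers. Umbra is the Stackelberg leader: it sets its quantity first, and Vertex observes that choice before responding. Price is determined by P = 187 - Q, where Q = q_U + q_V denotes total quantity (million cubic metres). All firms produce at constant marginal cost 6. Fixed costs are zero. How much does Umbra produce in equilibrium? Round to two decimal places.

The follower Vertex best-responds to any q_U: π_V = (187 - Q)q_V - 6q_V.
Setting the follower's marginal profit to zero, 181 - q_U - 2q_V = 0, i.e. q_V = (181 - q_U)/2.
The leader anticipates this reaction. Substituting into P = 187 - Q gives P = 193/2 - (1/2)q_U, so π_U = (193/2 - (1/2)q_U)q_U - 6q_U.
Leader FOC: 181/2 - q_U = 0, so q_U = 181/2.
Then q_V = (181 - 181/2)/2 = 181/4.

90.50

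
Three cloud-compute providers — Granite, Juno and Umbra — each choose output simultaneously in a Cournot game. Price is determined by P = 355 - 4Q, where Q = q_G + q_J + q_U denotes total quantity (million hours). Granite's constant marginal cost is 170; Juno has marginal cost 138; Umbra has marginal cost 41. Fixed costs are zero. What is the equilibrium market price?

176

Granite's profit: π_G = (355 - 4Q)q_G - (170q_G). Setting ∂π_G/∂q_G = 0: 185 - 8q_G - 4(q_J + q_U) = 0.
Juno's profit: π_J = (355 - 4Q)q_J - (138q_J). Setting ∂π_J/∂q_J = 0: 217 - 8q_J - 4(q_G + q_U) = 0.
Umbra's first-order condition: 314 - 8q_U - 4(q_G + q_J) = 0.
Adding the 3 first-order conditions: 716 − 16Q = 0, so Q = 179/4.
Back-substituting: q_G = (185 − 179)/4 = 3/2, q_J = (217 − 179)/4 = 19/2, q_U = (314 − 179)/4 = 135/4.
Total output Q = 179/4, so price P = 355 - 4·(179/4) = 176.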